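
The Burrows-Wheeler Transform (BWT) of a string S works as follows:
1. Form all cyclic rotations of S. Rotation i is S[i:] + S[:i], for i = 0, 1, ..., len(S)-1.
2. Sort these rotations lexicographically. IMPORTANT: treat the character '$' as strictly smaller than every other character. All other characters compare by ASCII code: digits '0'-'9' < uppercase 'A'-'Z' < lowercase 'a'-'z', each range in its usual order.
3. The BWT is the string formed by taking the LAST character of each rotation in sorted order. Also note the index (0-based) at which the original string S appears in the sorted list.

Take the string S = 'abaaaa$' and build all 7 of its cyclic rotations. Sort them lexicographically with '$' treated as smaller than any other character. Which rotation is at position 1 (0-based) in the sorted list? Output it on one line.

All 7 rotations (rotation i = S[i:]+S[:i]):
  rot[0] = abaaaa$
  rot[1] = baaaa$a
  rot[2] = aaaa$ab
  rot[3] = aaa$aba
  rot[4] = aa$abaa
  rot[5] = a$abaaa
  rot[6] = $abaaaa
Sorted (with $ < everything):
  sorted[0] = $abaaaa
  sorted[1] = a$abaaa
  sorted[2] = aa$abaa
  sorted[3] = aaa$aba
  sorted[4] = aaaa$ab
  sorted[5] = abaaaa$
  sorted[6] = baaaa$a
sorted[1] = a$abaaa

Answer: a$abaaa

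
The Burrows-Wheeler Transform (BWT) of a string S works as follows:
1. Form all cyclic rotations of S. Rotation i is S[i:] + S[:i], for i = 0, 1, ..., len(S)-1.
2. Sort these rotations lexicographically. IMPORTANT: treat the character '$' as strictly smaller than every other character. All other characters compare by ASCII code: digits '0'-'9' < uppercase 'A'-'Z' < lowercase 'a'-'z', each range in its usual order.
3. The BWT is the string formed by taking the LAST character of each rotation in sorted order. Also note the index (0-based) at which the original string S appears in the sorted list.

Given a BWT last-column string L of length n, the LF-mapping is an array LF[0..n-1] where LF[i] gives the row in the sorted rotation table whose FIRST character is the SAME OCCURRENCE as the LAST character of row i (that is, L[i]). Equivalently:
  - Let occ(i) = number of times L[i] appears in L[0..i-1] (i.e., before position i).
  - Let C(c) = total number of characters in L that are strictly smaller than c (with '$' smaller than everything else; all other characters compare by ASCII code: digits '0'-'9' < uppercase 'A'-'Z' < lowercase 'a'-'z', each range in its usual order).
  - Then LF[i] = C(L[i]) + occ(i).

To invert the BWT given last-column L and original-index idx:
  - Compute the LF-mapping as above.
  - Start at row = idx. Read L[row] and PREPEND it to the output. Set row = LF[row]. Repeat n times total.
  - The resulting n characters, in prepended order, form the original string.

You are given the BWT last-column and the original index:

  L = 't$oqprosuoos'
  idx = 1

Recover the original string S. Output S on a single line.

Answer: ooqosusrpot$

Derivation:
LF mapping: 10 0 1 6 5 7 2 8 11 3 4 9
Walk LF starting at row 1, prepending L[row]:
  step 1: row=1, L[1]='$', prepend. Next row=LF[1]=0
  step 2: row=0, L[0]='t', prepend. Next row=LF[0]=10
  step 3: row=10, L[10]='o', prepend. Next row=LF[10]=4
  step 4: row=4, L[4]='p', prepend. Next row=LF[4]=5
  step 5: row=5, L[5]='r', prepend. Next row=LF[5]=7
  step 6: row=7, L[7]='s', prepend. Next row=LF[7]=8
  step 7: row=8, L[8]='u', prepend. Next row=LF[8]=11
  step 8: row=11, L[11]='s', prepend. Next row=LF[11]=9
  step 9: row=9, L[9]='o', prepend. Next row=LF[9]=3
  step 10: row=3, L[3]='q', prepend. Next row=LF[3]=6
  step 11: row=6, L[6]='o', prepend. Next row=LF[6]=2
  step 12: row=2, L[2]='o', prepend. Next row=LF[2]=1
Reversed output: ooqosusrpot$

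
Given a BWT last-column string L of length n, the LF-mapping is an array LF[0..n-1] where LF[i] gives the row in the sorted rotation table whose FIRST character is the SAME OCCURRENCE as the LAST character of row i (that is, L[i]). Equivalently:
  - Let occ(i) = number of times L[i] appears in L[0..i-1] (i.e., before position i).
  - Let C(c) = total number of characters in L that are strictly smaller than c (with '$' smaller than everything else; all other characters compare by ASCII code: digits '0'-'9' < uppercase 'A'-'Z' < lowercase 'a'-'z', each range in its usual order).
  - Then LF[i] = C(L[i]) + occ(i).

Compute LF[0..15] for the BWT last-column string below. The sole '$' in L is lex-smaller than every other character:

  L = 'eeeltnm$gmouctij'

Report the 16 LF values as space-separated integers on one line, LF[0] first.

Char counts: '$':1, 'c':1, 'e':3, 'g':1, 'i':1, 'j':1, 'l':1, 'm':2, 'n':1, 'o':1, 't':2, 'u':1
C (first-col start): C('$')=0, C('c')=1, C('e')=2, C('g')=5, C('i')=6, C('j')=7, C('l')=8, C('m')=9, C('n')=11, C('o')=12, C('t')=13, C('u')=15
L[0]='e': occ=0, LF[0]=C('e')+0=2+0=2
L[1]='e': occ=1, LF[1]=C('e')+1=2+1=3
L[2]='e': occ=2, LF[2]=C('e')+2=2+2=4
L[3]='l': occ=0, LF[3]=C('l')+0=8+0=8
L[4]='t': occ=0, LF[4]=C('t')+0=13+0=13
L[5]='n': occ=0, LF[5]=C('n')+0=11+0=11
L[6]='m': occ=0, LF[6]=C('m')+0=9+0=9
L[7]='$': occ=0, LF[7]=C('$')+0=0+0=0
L[8]='g': occ=0, LF[8]=C('g')+0=5+0=5
L[9]='m': occ=1, LF[9]=C('m')+1=9+1=10
L[10]='o': occ=0, LF[10]=C('o')+0=12+0=12
L[11]='u': occ=0, LF[11]=C('u')+0=15+0=15
L[12]='c': occ=0, LF[12]=C('c')+0=1+0=1
L[13]='t': occ=1, LF[13]=C('t')+1=13+1=14
L[14]='i': occ=0, LF[14]=C('i')+0=6+0=6
L[15]='j': occ=0, LF[15]=C('j')+0=7+0=7

Answer: 2 3 4 8 13 11 9 0 5 10 12 15 1 14 6 7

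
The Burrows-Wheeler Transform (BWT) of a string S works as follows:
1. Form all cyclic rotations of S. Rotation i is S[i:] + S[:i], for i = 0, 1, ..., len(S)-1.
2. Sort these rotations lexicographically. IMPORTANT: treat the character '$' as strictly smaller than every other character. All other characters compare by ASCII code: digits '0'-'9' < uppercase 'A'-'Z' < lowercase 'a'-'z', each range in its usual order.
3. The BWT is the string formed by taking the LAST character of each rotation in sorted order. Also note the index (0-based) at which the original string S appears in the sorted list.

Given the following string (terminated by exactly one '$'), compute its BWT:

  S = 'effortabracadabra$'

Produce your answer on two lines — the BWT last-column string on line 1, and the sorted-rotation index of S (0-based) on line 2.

All 18 rotations (rotation i = S[i:]+S[:i]):
  rot[0] = effortabracadabra$
  rot[1] = ffortabracadabra$e
  rot[2] = fortabracadabra$ef
  rot[3] = ortabracadabra$eff
  rot[4] = rtabracadabra$effo
  rot[5] = tabracadabra$effor
  rot[6] = abracadabra$effort
  rot[7] = bracadabra$efforta
  rot[8] = racadabra$effortab
  rot[9] = acadabra$effortabr
  rot[10] = cadabra$effortabra
  rot[11] = adabra$effortabrac
  rot[12] = dabra$effortabraca
  rot[13] = abra$effortabracad
  rot[14] = bra$effortabracada
  rot[15] = ra$effortabracadab
  rot[16] = a$effortabracadabr
  rot[17] = $effortabracadabra
Sorted (with $ < everything):
  sorted[0] = $effortabracadabra  (last char: 'a')
  sorted[1] = a$effortabracadabr  (last char: 'r')
  sorted[2] = abra$effortabracad  (last char: 'd')
  sorted[3] = abracadabra$effort  (last char: 't')
  sorted[4] = acadabra$effortabr  (last char: 'r')
  sorted[5] = adabra$effortabrac  (last char: 'c')
  sorted[6] = bra$effortabracada  (last char: 'a')
  sorted[7] = bracadabra$efforta  (last char: 'a')
  sorted[8] = cadabra$effortabra  (last char: 'a')
  sorted[9] = dabra$effortabraca  (last char: 'a')
  sorted[10] = effortabracadabra$  (last char: '$')
  sorted[11] = ffortabracadabra$e  (last char: 'e')
  sorted[12] = fortabracadabra$ef  (last char: 'f')
  sorted[13] = ortabracadabra$eff  (last char: 'f')
  sorted[14] = ra$effortabracadab  (last char: 'b')
  sorted[15] = racadabra$effortab  (last char: 'b')
  sorted[16] = rtabracadabra$effo  (last char: 'o')
  sorted[17] = tabracadabra$effor  (last char: 'r')
Last column: ardtrcaaaa$effbbor
Original string S is at sorted index 10

Answer: ardtrcaaaa$effbbor
10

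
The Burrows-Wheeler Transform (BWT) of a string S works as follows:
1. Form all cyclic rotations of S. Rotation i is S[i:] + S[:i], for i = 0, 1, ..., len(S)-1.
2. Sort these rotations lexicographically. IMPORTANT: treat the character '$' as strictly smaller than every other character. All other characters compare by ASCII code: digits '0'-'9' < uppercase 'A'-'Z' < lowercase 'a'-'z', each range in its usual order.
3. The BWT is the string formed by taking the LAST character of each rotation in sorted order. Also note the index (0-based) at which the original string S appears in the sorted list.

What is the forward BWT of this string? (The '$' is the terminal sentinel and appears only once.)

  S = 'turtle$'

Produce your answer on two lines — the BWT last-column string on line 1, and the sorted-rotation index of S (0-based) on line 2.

All 7 rotations (rotation i = S[i:]+S[:i]):
  rot[0] = turtle$
  rot[1] = urtle$t
  rot[2] = rtle$tu
  rot[3] = tle$tur
  rot[4] = le$turt
  rot[5] = e$turtl
  rot[6] = $turtle
Sorted (with $ < everything):
  sorted[0] = $turtle  (last char: 'e')
  sorted[1] = e$turtl  (last char: 'l')
  sorted[2] = le$turt  (last char: 't')
  sorted[3] = rtle$tu  (last char: 'u')
  sorted[4] = tle$tur  (last char: 'r')
  sorted[5] = turtle$  (last char: '$')
  sorted[6] = urtle$t  (last char: 't')
Last column: eltur$t
Original string S is at sorted index 5

Answer: eltur$t
5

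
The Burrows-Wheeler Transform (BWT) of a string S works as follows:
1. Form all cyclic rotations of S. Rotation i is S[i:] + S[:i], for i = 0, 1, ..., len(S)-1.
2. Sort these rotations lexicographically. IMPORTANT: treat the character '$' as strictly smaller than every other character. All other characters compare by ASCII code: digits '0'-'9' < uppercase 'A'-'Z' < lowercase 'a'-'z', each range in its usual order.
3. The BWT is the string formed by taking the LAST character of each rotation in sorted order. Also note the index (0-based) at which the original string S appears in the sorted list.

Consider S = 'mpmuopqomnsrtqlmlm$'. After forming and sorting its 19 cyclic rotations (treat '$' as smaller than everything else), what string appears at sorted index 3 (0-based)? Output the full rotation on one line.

Answer: m$mpmuopqomnsrtqlml

Derivation:
All 19 rotations (rotation i = S[i:]+S[:i]):
  rot[0] = mpmuopqomnsrtqlmlm$
  rot[1] = pmuopqomnsrtqlmlm$m
  rot[2] = muopqomnsrtqlmlm$mp
  rot[3] = uopqomnsrtqlmlm$mpm
  rot[4] = opqomnsrtqlmlm$mpmu
  rot[5] = pqomnsrtqlmlm$mpmuo
  rot[6] = qomnsrtqlmlm$mpmuop
  rot[7] = omnsrtqlmlm$mpmuopq
  rot[8] = mnsrtqlmlm$mpmuopqo
  rot[9] = nsrtqlmlm$mpmuopqom
  rot[10] = srtqlmlm$mpmuopqomn
  rot[11] = rtqlmlm$mpmuopqomns
  rot[12] = tqlmlm$mpmuopqomnsr
  rot[13] = qlmlm$mpmuopqomnsrt
  rot[14] = lmlm$mpmuopqomnsrtq
  rot[15] = mlm$mpmuopqomnsrtql
  rot[16] = lm$mpmuopqomnsrtqlm
  rot[17] = m$mpmuopqomnsrtqlml
  rot[18] = $mpmuopqomnsrtqlmlm
Sorted (with $ < everything):
  sorted[0] = $mpmuopqomnsrtqlmlm
  sorted[1] = lm$mpmuopqomnsrtqlm
  sorted[2] = lmlm$mpmuopqomnsrtq
  sorted[3] = m$mpmuopqomnsrtqlml
  sorted[4] = mlm$mpmuopqomnsrtql
  sorted[5] = mnsrtqlmlm$mpmuopqo
  sorted[6] = mpmuopqomnsrtqlmlm$
  sorted[7] = muopqomnsrtqlmlm$mp
  sorted[8] = nsrtqlmlm$mpmuopqom
  sorted[9] = omnsrtqlmlm$mpmuopq
  sorted[10] = opqomnsrtqlmlm$mpmu
  sorted[11] = pmuopqomnsrtqlmlm$m
  sorted[12] = pqomnsrtqlmlm$mpmuo
  sorted[13] = qlmlm$mpmuopqomnsrt
  sorted[14] = qomnsrtqlmlm$mpmuop
  sorted[15] = rtqlmlm$mpmuopqomns
  sorted[16] = srtqlmlm$mpmuopqomn
  sorted[17] = tqlmlm$mpmuopqomnsr
  sorted[18] = uopqomnsrtqlmlm$mpm
sorted[3] = m$mpmuopqomnsrtqlml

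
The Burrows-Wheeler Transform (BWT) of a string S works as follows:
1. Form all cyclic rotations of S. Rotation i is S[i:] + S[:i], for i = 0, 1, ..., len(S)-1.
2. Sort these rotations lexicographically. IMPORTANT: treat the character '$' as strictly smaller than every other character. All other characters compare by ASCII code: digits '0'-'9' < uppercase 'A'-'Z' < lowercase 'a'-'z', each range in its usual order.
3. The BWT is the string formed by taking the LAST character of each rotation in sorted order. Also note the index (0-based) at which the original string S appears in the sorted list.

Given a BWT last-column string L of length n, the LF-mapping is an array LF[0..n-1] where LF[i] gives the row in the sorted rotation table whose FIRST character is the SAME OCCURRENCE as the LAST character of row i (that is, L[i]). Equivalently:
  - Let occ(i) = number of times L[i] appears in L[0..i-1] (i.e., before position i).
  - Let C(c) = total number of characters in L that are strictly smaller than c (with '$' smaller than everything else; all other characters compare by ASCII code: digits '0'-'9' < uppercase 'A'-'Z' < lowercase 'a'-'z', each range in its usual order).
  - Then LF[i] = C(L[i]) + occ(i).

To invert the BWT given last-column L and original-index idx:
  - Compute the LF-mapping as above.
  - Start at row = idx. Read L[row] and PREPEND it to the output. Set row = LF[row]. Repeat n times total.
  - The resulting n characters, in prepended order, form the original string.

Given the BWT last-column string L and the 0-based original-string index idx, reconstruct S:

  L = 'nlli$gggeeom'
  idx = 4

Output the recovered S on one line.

LF mapping: 10 7 8 6 0 3 4 5 1 2 11 9
Walk LF starting at row 4, prepending L[row]:
  step 1: row=4, L[4]='$', prepend. Next row=LF[4]=0
  step 2: row=0, L[0]='n', prepend. Next row=LF[0]=10
  step 3: row=10, L[10]='o', prepend. Next row=LF[10]=11
  step 4: row=11, L[11]='m', prepend. Next row=LF[11]=9
  step 5: row=9, L[9]='e', prepend. Next row=LF[9]=2
  step 6: row=2, L[2]='l', prepend. Next row=LF[2]=8
  step 7: row=8, L[8]='e', prepend. Next row=LF[8]=1
  step 8: row=1, L[1]='l', prepend. Next row=LF[1]=7
  step 9: row=7, L[7]='g', prepend. Next row=LF[7]=5
  step 10: row=5, L[5]='g', prepend. Next row=LF[5]=3
  step 11: row=3, L[3]='i', prepend. Next row=LF[3]=6
  step 12: row=6, L[6]='g', prepend. Next row=LF[6]=4
Reversed output: gigglelemon$

Answer: gigglelemon$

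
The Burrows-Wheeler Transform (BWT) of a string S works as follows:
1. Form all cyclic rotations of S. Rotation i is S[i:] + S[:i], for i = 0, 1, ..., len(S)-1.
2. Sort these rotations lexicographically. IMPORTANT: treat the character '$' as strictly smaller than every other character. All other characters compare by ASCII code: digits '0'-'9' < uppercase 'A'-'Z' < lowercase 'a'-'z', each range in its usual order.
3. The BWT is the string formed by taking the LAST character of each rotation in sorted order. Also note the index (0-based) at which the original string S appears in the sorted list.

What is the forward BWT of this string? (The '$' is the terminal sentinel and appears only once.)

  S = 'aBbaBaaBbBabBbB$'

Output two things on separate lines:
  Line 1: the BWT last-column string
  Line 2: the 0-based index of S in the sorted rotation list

All 16 rotations (rotation i = S[i:]+S[:i]):
  rot[0] = aBbaBaaBbBabBbB$
  rot[1] = BbaBaaBbBabBbB$a
  rot[2] = baBaaBbBabBbB$aB
  rot[3] = aBaaBbBabBbB$aBb
  rot[4] = BaaBbBabBbB$aBba
  rot[5] = aaBbBabBbB$aBbaB
  rot[6] = aBbBabBbB$aBbaBa
  rot[7] = BbBabBbB$aBbaBaa
  rot[8] = bBabBbB$aBbaBaaB
  rot[9] = BabBbB$aBbaBaaBb
  rot[10] = abBbB$aBbaBaaBbB
  rot[11] = bBbB$aBbaBaaBbBa
  rot[12] = BbB$aBbaBaaBbBab
  rot[13] = bB$aBbaBaaBbBabB
  rot[14] = B$aBbaBaaBbBabBb
  rot[15] = $aBbaBaaBbBabBbB
Sorted (with $ < everything):
  sorted[0] = $aBbaBaaBbBabBbB  (last char: 'B')
  sorted[1] = B$aBbaBaaBbBabBb  (last char: 'b')
  sorted[2] = BaaBbBabBbB$aBba  (last char: 'a')
  sorted[3] = BabBbB$aBbaBaaBb  (last char: 'b')
  sorted[4] = BbB$aBbaBaaBbBab  (last char: 'b')
  sorted[5] = BbBabBbB$aBbaBaa  (last char: 'a')
  sorted[6] = BbaBaaBbBabBbB$a  (last char: 'a')
  sorted[7] = aBaaBbBabBbB$aBb  (last char: 'b')
  sorted[8] = aBbBabBbB$aBbaBa  (last char: 'a')
  sorted[9] = aBbaBaaBbBabBbB$  (last char: '$')
  sorted[10] = aaBbBabBbB$aBbaB  (last char: 'B')
  sorted[11] = abBbB$aBbaBaaBbB  (last char: 'B')
  sorted[12] = bB$aBbaBaaBbBabB  (last char: 'B')
  sorted[13] = bBabBbB$aBbaBaaB  (last char: 'B')
  sorted[14] = bBbB$aBbaBaaBbBa  (last char: 'a')
  sorted[15] = baBaaBbBabBbB$aB  (last char: 'B')
Last column: Bbabbaaba$BBBBaB
Original string S is at sorted index 9

Answer: Bbabbaaba$BBBBaB
9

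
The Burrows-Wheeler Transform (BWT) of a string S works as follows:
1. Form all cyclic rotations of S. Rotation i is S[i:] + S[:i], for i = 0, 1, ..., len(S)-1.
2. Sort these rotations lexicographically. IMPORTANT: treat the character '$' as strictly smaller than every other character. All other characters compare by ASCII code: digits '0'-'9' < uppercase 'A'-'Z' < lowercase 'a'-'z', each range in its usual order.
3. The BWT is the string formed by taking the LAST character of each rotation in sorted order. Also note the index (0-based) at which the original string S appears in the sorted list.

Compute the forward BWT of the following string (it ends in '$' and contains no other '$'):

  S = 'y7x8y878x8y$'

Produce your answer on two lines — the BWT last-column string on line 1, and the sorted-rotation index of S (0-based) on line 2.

All 12 rotations (rotation i = S[i:]+S[:i]):
  rot[0] = y7x8y878x8y$
  rot[1] = 7x8y878x8y$y
  rot[2] = x8y878x8y$y7
  rot[3] = 8y878x8y$y7x
  rot[4] = y878x8y$y7x8
  rot[5] = 878x8y$y7x8y
  rot[6] = 78x8y$y7x8y8
  rot[7] = 8x8y$y7x8y87
  rot[8] = x8y$y7x8y878
  rot[9] = 8y$y7x8y878x
  rot[10] = y$y7x8y878x8
  rot[11] = $y7x8y878x8y
Sorted (with $ < everything):
  sorted[0] = $y7x8y878x8y  (last char: 'y')
  sorted[1] = 78x8y$y7x8y8  (last char: '8')
  sorted[2] = 7x8y878x8y$y  (last char: 'y')
  sorted[3] = 878x8y$y7x8y  (last char: 'y')
  sorted[4] = 8x8y$y7x8y87  (last char: '7')
  sorted[5] = 8y$y7x8y878x  (last char: 'x')
  sorted[6] = 8y878x8y$y7x  (last char: 'x')
  sorted[7] = x8y$y7x8y878  (last char: '8')
  sorted[8] = x8y878x8y$y7  (last char: '7')
  sorted[9] = y$y7x8y878x8  (last char: '8')
  sorted[10] = y7x8y878x8y$  (last char: '$')
  sorted[11] = y878x8y$y7x8  (last char: '8')
Last column: y8yy7xx878$8
Original string S is at sorted index 10

Answer: y8yy7xx878$8
10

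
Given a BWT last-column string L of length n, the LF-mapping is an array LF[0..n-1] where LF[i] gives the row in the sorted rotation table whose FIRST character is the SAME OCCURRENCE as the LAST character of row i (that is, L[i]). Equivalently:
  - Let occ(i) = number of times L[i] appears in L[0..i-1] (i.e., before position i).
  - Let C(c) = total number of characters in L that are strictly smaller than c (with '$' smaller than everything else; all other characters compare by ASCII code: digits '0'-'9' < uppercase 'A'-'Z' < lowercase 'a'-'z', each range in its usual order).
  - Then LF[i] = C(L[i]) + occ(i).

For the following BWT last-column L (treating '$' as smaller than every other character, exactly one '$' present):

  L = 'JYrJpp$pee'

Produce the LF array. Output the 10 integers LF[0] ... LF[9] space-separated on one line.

Answer: 1 3 9 2 6 7 0 8 4 5

Derivation:
Char counts: '$':1, 'J':2, 'Y':1, 'e':2, 'p':3, 'r':1
C (first-col start): C('$')=0, C('J')=1, C('Y')=3, C('e')=4, C('p')=6, C('r')=9
L[0]='J': occ=0, LF[0]=C('J')+0=1+0=1
L[1]='Y': occ=0, LF[1]=C('Y')+0=3+0=3
L[2]='r': occ=0, LF[2]=C('r')+0=9+0=9
L[3]='J': occ=1, LF[3]=C('J')+1=1+1=2
L[4]='p': occ=0, LF[4]=C('p')+0=6+0=6
L[5]='p': occ=1, LF[5]=C('p')+1=6+1=7
L[6]='$': occ=0, LF[6]=C('$')+0=0+0=0
L[7]='p': occ=2, LF[7]=C('p')+2=6+2=8
L[8]='e': occ=0, LF[8]=C('e')+0=4+0=4
L[9]='e': occ=1, LF[9]=C('e')+1=4+1=5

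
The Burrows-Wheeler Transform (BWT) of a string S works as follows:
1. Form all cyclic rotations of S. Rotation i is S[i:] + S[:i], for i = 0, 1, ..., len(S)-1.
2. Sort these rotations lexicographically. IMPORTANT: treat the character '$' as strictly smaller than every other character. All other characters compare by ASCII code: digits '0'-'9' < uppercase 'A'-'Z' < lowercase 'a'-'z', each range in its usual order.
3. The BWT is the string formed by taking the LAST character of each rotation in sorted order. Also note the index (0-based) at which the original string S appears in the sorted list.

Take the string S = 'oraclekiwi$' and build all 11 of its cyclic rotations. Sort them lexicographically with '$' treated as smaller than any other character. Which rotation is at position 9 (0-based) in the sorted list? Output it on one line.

All 11 rotations (rotation i = S[i:]+S[:i]):
  rot[0] = oraclekiwi$
  rot[1] = raclekiwi$o
  rot[2] = aclekiwi$or
  rot[3] = clekiwi$ora
  rot[4] = lekiwi$orac
  rot[5] = ekiwi$oracl
  rot[6] = kiwi$oracle
  rot[7] = iwi$oraclek
  rot[8] = wi$oracleki
  rot[9] = i$oraclekiw
  rot[10] = $oraclekiwi
Sorted (with $ < everything):
  sorted[0] = $oraclekiwi
  sorted[1] = aclekiwi$or
  sorted[2] = clekiwi$ora
  sorted[3] = ekiwi$oracl
  sorted[4] = i$oraclekiw
  sorted[5] = iwi$oraclek
  sorted[6] = kiwi$oracle
  sorted[7] = lekiwi$orac
  sorted[8] = oraclekiwi$
  sorted[9] = raclekiwi$o
  sorted[10] = wi$oracleki
sorted[9] = raclekiwi$o

Answer: raclekiwi$o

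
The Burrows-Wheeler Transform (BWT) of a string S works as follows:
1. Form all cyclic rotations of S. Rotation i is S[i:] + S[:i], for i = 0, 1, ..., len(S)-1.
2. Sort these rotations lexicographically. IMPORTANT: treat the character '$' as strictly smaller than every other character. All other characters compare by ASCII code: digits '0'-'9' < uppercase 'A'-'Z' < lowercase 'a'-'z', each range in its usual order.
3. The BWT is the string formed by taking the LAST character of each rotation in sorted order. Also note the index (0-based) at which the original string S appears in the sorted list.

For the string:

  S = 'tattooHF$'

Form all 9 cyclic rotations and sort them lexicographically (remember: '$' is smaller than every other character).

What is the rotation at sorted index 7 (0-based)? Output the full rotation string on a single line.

Answer: tooHF$tat

Derivation:
All 9 rotations (rotation i = S[i:]+S[:i]):
  rot[0] = tattooHF$
  rot[1] = attooHF$t
  rot[2] = ttooHF$ta
  rot[3] = tooHF$tat
  rot[4] = ooHF$tatt
  rot[5] = oHF$tatto
  rot[6] = HF$tattoo
  rot[7] = F$tattooH
  rot[8] = $tattooHF
Sorted (with $ < everything):
  sorted[0] = $tattooHF
  sorted[1] = F$tattooH
  sorted[2] = HF$tattoo
  sorted[3] = attooHF$t
  sorted[4] = oHF$tatto
  sorted[5] = ooHF$tatt
  sorted[6] = tattooHF$
  sorted[7] = tooHF$tat
  sorted[8] = ttooHF$ta
sorted[7] = tooHF$tat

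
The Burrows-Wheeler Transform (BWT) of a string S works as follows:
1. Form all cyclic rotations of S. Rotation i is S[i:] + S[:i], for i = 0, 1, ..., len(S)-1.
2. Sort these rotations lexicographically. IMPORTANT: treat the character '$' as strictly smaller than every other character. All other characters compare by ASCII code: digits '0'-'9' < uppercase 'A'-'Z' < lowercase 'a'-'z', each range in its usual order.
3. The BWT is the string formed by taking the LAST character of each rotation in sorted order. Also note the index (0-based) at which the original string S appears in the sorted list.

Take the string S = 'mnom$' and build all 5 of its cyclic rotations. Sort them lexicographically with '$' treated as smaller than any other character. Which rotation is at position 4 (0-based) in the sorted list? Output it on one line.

All 5 rotations (rotation i = S[i:]+S[:i]):
  rot[0] = mnom$
  rot[1] = nom$m
  rot[2] = om$mn
  rot[3] = m$mno
  rot[4] = $mnom
Sorted (with $ < everything):
  sorted[0] = $mnom
  sorted[1] = m$mno
  sorted[2] = mnom$
  sorted[3] = nom$m
  sorted[4] = om$mn
sorted[4] = om$mn

Answer: om$mn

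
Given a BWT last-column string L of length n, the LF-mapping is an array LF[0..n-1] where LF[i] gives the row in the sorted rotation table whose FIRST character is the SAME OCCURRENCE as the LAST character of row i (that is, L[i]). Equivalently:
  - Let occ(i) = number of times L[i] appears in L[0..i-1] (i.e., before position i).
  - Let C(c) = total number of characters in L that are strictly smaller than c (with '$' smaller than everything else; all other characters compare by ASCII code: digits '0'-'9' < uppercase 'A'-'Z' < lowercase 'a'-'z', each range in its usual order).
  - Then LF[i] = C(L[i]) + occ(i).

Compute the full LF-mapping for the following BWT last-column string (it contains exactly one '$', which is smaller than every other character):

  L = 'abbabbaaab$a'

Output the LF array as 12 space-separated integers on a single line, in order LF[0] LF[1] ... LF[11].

Char counts: '$':1, 'a':6, 'b':5
C (first-col start): C('$')=0, C('a')=1, C('b')=7
L[0]='a': occ=0, LF[0]=C('a')+0=1+0=1
L[1]='b': occ=0, LF[1]=C('b')+0=7+0=7
L[2]='b': occ=1, LF[2]=C('b')+1=7+1=8
L[3]='a': occ=1, LF[3]=C('a')+1=1+1=2
L[4]='b': occ=2, LF[4]=C('b')+2=7+2=9
L[5]='b': occ=3, LF[5]=C('b')+3=7+3=10
L[6]='a': occ=2, LF[6]=C('a')+2=1+2=3
L[7]='a': occ=3, LF[7]=C('a')+3=1+3=4
L[8]='a': occ=4, LF[8]=C('a')+4=1+4=5
L[9]='b': occ=4, LF[9]=C('b')+4=7+4=11
L[10]='$': occ=0, LF[10]=C('$')+0=0+0=0
L[11]='a': occ=5, LF[11]=C('a')+5=1+5=6

Answer: 1 7 8 2 9 10 3 4 5 11 0 6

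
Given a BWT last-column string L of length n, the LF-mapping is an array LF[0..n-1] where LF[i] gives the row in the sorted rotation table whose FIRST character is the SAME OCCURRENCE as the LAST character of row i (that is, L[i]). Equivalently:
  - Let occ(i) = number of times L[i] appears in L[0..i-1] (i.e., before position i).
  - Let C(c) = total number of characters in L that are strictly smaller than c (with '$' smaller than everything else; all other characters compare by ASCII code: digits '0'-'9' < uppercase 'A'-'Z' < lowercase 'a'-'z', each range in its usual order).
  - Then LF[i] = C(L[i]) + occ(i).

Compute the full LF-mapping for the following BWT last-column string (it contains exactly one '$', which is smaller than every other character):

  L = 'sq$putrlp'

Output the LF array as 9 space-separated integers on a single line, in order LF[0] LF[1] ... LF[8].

Char counts: '$':1, 'l':1, 'p':2, 'q':1, 'r':1, 's':1, 't':1, 'u':1
C (first-col start): C('$')=0, C('l')=1, C('p')=2, C('q')=4, C('r')=5, C('s')=6, C('t')=7, C('u')=8
L[0]='s': occ=0, LF[0]=C('s')+0=6+0=6
L[1]='q': occ=0, LF[1]=C('q')+0=4+0=4
L[2]='$': occ=0, LF[2]=C('$')+0=0+0=0
L[3]='p': occ=0, LF[3]=C('p')+0=2+0=2
L[4]='u': occ=0, LF[4]=C('u')+0=8+0=8
L[5]='t': occ=0, LF[5]=C('t')+0=7+0=7
L[6]='r': occ=0, LF[6]=C('r')+0=5+0=5
L[7]='l': occ=0, LF[7]=C('l')+0=1+0=1
L[8]='p': occ=1, LF[8]=C('p')+1=2+1=3

Answer: 6 4 0 2 8 7 5 1 3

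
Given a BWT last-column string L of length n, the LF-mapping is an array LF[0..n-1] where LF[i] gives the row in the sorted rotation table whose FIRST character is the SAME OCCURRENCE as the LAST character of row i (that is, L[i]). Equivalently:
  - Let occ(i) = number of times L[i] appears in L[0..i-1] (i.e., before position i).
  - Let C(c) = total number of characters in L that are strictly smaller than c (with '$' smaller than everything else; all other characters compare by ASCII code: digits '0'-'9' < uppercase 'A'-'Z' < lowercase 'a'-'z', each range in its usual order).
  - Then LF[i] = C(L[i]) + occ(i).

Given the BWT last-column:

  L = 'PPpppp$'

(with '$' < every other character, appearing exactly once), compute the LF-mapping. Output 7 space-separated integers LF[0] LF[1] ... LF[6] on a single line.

Char counts: '$':1, 'P':2, 'p':4
C (first-col start): C('$')=0, C('P')=1, C('p')=3
L[0]='P': occ=0, LF[0]=C('P')+0=1+0=1
L[1]='P': occ=1, LF[1]=C('P')+1=1+1=2
L[2]='p': occ=0, LF[2]=C('p')+0=3+0=3
L[3]='p': occ=1, LF[3]=C('p')+1=3+1=4
L[4]='p': occ=2, LF[4]=C('p')+2=3+2=5
L[5]='p': occ=3, LF[5]=C('p')+3=3+3=6
L[6]='$': occ=0, LF[6]=C('$')+0=0+0=0

Answer: 1 2 3 4 5 6 0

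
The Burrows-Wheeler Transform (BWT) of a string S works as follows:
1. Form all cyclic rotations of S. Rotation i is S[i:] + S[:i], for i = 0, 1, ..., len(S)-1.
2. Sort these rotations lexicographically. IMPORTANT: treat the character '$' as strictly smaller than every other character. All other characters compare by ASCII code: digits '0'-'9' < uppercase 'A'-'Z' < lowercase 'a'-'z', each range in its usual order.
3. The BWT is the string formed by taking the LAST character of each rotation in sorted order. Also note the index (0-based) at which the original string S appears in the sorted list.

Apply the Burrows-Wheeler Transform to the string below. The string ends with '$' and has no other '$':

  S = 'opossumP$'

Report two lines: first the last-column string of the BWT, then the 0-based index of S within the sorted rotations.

All 9 rotations (rotation i = S[i:]+S[:i]):
  rot[0] = opossumP$
  rot[1] = possumP$o
  rot[2] = ossumP$op
  rot[3] = ssumP$opo
  rot[4] = sumP$opos
  rot[5] = umP$oposs
  rot[6] = mP$opossu
  rot[7] = P$opossum
  rot[8] = $opossumP
Sorted (with $ < everything):
  sorted[0] = $opossumP  (last char: 'P')
  sorted[1] = P$opossum  (last char: 'm')
  sorted[2] = mP$opossu  (last char: 'u')
  sorted[3] = opossumP$  (last char: '$')
  sorted[4] = ossumP$op  (last char: 'p')
  sorted[5] = possumP$o  (last char: 'o')
  sorted[6] = ssumP$opo  (last char: 'o')
  sorted[7] = sumP$opos  (last char: 's')
  sorted[8] = umP$oposs  (last char: 's')
Last column: Pmu$pooss
Original string S is at sorted index 3

Answer: Pmu$pooss
3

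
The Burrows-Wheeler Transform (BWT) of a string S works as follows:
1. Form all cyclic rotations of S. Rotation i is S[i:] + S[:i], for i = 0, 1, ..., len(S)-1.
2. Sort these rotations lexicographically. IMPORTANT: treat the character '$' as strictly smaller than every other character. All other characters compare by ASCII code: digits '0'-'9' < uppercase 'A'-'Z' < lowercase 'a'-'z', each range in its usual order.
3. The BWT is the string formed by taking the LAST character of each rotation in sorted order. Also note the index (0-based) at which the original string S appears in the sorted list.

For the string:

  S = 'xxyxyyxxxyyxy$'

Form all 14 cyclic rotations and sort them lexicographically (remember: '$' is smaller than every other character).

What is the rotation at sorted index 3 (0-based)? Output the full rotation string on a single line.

All 14 rotations (rotation i = S[i:]+S[:i]):
  rot[0] = xxyxyyxxxyyxy$
  rot[1] = xyxyyxxxyyxy$x
  rot[2] = yxyyxxxyyxy$xx
  rot[3] = xyyxxxyyxy$xxy
  rot[4] = yyxxxyyxy$xxyx
  rot[5] = yxxxyyxy$xxyxy
  rot[6] = xxxyyxy$xxyxyy
  rot[7] = xxyyxy$xxyxyyx
  rot[8] = xyyxy$xxyxyyxx
  rot[9] = yyxy$xxyxyyxxx
  rot[10] = yxy$xxyxyyxxxy
  rot[11] = xy$xxyxyyxxxyy
  rot[12] = y$xxyxyyxxxyyx
  rot[13] = $xxyxyyxxxyyxy
Sorted (with $ < everything):
  sorted[0] = $xxyxyyxxxyyxy
  sorted[1] = xxxyyxy$xxyxyy
  sorted[2] = xxyxyyxxxyyxy$
  sorted[3] = xxyyxy$xxyxyyx
  sorted[4] = xy$xxyxyyxxxyy
  sorted[5] = xyxyyxxxyyxy$x
  sorted[6] = xyyxxxyyxy$xxy
  sorted[7] = xyyxy$xxyxyyxx
  sorted[8] = y$xxyxyyxxxyyx
  sorted[9] = yxxxyyxy$xxyxy
  sorted[10] = yxy$xxyxyyxxxy
  sorted[11] = yxyyxxxyyxy$xx
  sorted[12] = yyxxxyyxy$xxyx
  sorted[13] = yyxy$xxyxyyxxx
sorted[3] = xxyyxy$xxyxyyx

Answer: xxyyxy$xxyxyyx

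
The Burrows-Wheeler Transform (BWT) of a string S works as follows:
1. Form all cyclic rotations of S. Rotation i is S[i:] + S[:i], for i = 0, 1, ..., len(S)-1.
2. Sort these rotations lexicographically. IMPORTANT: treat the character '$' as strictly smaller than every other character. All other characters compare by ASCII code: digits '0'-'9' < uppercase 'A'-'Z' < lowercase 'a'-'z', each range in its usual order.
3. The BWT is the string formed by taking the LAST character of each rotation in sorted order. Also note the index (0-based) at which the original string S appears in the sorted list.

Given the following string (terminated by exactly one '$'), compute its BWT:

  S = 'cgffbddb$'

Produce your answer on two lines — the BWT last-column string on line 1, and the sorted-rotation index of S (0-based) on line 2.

All 9 rotations (rotation i = S[i:]+S[:i]):
  rot[0] = cgffbddb$
  rot[1] = gffbddb$c
  rot[2] = ffbddb$cg
  rot[3] = fbddb$cgf
  rot[4] = bddb$cgff
  rot[5] = ddb$cgffb
  rot[6] = db$cgffbd
  rot[7] = b$cgffbdd
  rot[8] = $cgffbddb
Sorted (with $ < everything):
  sorted[0] = $cgffbddb  (last char: 'b')
  sorted[1] = b$cgffbdd  (last char: 'd')
  sorted[2] = bddb$cgff  (last char: 'f')
  sorted[3] = cgffbddb$  (last char: '$')
  sorted[4] = db$cgffbd  (last char: 'd')
  sorted[5] = ddb$cgffb  (last char: 'b')
  sorted[6] = fbddb$cgf  (last char: 'f')
  sorted[7] = ffbddb$cg  (last char: 'g')
  sorted[8] = gffbddb$c  (last char: 'c')
Last column: bdf$dbfgc
Original string S is at sorted index 3

Answer: bdf$dbfgc
3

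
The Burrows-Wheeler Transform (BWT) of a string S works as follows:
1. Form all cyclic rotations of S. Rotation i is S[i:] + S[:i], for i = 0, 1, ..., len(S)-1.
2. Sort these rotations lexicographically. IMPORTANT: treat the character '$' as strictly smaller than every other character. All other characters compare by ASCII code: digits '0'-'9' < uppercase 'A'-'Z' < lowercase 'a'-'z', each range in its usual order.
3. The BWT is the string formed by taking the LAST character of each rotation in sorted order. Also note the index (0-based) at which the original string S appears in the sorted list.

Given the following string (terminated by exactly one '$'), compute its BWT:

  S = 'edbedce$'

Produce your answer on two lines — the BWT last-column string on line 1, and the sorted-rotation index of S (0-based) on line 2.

Answer: eddeec$b
6

Derivation:
All 8 rotations (rotation i = S[i:]+S[:i]):
  rot[0] = edbedce$
  rot[1] = dbedce$e
  rot[2] = bedce$ed
  rot[3] = edce$edb
  rot[4] = dce$edbe
  rot[5] = ce$edbed
  rot[6] = e$edbedc
  rot[7] = $edbedce
Sorted (with $ < everything):
  sorted[0] = $edbedce  (last char: 'e')
  sorted[1] = bedce$ed  (last char: 'd')
  sorted[2] = ce$edbed  (last char: 'd')
  sorted[3] = dbedce$e  (last char: 'e')
  sorted[4] = dce$edbe  (last char: 'e')
  sorted[5] = e$edbedc  (last char: 'c')
  sorted[6] = edbedce$  (last char: '$')
  sorted[7] = edce$edb  (last char: 'b')
Last column: eddeec$b
Original string S is at sorted index 6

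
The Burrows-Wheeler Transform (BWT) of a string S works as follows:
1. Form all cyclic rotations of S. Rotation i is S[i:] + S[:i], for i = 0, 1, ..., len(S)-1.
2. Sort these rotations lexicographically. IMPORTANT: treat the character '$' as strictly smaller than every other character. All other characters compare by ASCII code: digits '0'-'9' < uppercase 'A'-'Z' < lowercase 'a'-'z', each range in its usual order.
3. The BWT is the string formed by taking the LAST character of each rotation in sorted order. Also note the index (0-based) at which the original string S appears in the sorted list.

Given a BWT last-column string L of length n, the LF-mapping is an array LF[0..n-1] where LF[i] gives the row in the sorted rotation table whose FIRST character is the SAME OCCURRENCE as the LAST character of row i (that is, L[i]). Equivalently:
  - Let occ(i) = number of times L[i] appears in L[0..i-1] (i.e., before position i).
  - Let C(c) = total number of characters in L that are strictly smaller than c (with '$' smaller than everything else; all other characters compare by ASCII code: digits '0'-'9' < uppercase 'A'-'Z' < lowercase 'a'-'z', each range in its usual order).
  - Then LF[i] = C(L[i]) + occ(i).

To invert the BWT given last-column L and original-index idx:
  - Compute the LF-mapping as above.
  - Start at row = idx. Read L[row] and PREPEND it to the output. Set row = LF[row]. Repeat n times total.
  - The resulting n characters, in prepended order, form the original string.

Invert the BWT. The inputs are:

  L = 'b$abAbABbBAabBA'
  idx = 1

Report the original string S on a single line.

Answer: AAbbBBbaABabAb$

Derivation:
LF mapping: 10 0 8 11 1 12 2 5 13 6 3 9 14 7 4
Walk LF starting at row 1, prepending L[row]:
  step 1: row=1, L[1]='$', prepend. Next row=LF[1]=0
  step 2: row=0, L[0]='b', prepend. Next row=LF[0]=10
  step 3: row=10, L[10]='A', prepend. Next row=LF[10]=3
  step 4: row=3, L[3]='b', prepend. Next row=LF[3]=11
  step 5: row=11, L[11]='a', prepend. Next row=LF[11]=9
  step 6: row=9, L[9]='B', prepend. Next row=LF[9]=6
  step 7: row=6, L[6]='A', prepend. Next row=LF[6]=2
  step 8: row=2, L[2]='a', prepend. Next row=LF[2]=8
  step 9: row=8, L[8]='b', prepend. Next row=LF[8]=13
  step 10: row=13, L[13]='B', prepend. Next row=LF[13]=7
  step 11: row=7, L[7]='B', prepend. Next row=LF[7]=5
  step 12: row=5, L[5]='b', prepend. Next row=LF[5]=12
  step 13: row=12, L[12]='b', prepend. Next row=LF[12]=14
  step 14: row=14, L[14]='A', prepend. Next row=LF[14]=4
  step 15: row=4, L[4]='A', prepend. Next row=LF[4]=1
Reversed output: AAbbBBbaABabAb$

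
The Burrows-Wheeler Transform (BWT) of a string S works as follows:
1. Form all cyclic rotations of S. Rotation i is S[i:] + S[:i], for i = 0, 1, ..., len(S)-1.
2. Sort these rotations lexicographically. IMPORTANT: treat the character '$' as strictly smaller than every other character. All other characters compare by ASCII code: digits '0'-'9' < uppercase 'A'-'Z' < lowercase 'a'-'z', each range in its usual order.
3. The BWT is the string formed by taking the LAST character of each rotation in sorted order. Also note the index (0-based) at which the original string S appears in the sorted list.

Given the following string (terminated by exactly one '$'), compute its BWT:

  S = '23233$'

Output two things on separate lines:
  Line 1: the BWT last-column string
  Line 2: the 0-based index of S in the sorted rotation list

Answer: 3$3322
1

Derivation:
All 6 rotations (rotation i = S[i:]+S[:i]):
  rot[0] = 23233$
  rot[1] = 3233$2
  rot[2] = 233$23
  rot[3] = 33$232
  rot[4] = 3$2323
  rot[5] = $23233
Sorted (with $ < everything):
  sorted[0] = $23233  (last char: '3')
  sorted[1] = 23233$  (last char: '$')
  sorted[2] = 233$23  (last char: '3')
  sorted[3] = 3$2323  (last char: '3')
  sorted[4] = 3233$2  (last char: '2')
  sorted[5] = 33$232  (last char: '2')
Last column: 3$3322
Original string S is at sorted index 1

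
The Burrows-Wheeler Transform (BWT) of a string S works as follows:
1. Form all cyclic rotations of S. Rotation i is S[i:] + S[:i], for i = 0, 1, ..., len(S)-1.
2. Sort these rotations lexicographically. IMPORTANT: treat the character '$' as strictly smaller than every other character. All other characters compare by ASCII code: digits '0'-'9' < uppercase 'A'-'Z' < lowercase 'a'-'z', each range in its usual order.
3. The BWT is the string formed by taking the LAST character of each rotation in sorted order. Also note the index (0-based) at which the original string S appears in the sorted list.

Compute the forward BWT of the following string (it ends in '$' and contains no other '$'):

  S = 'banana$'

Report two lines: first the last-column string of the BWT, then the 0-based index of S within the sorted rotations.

Answer: annb$aa
4

Derivation:
All 7 rotations (rotation i = S[i:]+S[:i]):
  rot[0] = banana$
  rot[1] = anana$b
  rot[2] = nana$ba
  rot[3] = ana$ban
  rot[4] = na$bana
  rot[5] = a$banan
  rot[6] = $banana
Sorted (with $ < everything):
  sorted[0] = $banana  (last char: 'a')
  sorted[1] = a$banan  (last char: 'n')
  sorted[2] = ana$ban  (last char: 'n')
  sorted[3] = anana$b  (last char: 'b')
  sorted[4] = banana$  (last char: '$')
  sorted[5] = na$bana  (last char: 'a')
  sorted[6] = nana$ba  (last char: 'a')
Last column: annb$aa
Original string S is at sorted index 4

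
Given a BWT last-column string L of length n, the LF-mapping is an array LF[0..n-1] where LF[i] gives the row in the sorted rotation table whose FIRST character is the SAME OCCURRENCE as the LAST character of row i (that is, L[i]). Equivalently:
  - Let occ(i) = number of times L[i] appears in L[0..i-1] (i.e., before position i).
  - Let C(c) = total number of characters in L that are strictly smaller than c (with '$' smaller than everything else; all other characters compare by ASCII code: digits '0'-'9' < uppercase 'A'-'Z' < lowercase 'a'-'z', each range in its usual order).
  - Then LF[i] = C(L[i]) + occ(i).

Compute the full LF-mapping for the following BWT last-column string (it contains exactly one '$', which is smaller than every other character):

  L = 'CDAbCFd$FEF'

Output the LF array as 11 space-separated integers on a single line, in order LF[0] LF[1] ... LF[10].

Answer: 2 4 1 9 3 6 10 0 7 5 8

Derivation:
Char counts: '$':1, 'A':1, 'C':2, 'D':1, 'E':1, 'F':3, 'b':1, 'd':1
C (first-col start): C('$')=0, C('A')=1, C('C')=2, C('D')=4, C('E')=5, C('F')=6, C('b')=9, C('d')=10
L[0]='C': occ=0, LF[0]=C('C')+0=2+0=2
L[1]='D': occ=0, LF[1]=C('D')+0=4+0=4
L[2]='A': occ=0, LF[2]=C('A')+0=1+0=1
L[3]='b': occ=0, LF[3]=C('b')+0=9+0=9
L[4]='C': occ=1, LF[4]=C('C')+1=2+1=3
L[5]='F': occ=0, LF[5]=C('F')+0=6+0=6
L[6]='d': occ=0, LF[6]=C('d')+0=10+0=10
L[7]='$': occ=0, LF[7]=C('$')+0=0+0=0
L[8]='F': occ=1, LF[8]=C('F')+1=6+1=7
L[9]='E': occ=0, LF[9]=C('E')+0=5+0=5
L[10]='F': occ=2, LF[10]=C('F')+2=6+2=8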